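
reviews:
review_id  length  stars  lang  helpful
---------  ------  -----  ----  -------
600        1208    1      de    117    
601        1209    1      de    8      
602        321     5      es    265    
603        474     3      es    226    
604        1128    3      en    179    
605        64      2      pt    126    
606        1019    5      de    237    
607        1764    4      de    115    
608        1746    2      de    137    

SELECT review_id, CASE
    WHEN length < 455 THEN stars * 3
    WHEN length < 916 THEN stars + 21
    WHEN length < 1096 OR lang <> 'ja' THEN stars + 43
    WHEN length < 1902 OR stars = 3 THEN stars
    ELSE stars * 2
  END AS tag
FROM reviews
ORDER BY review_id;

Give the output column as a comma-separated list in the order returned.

review_id=600: length < 1096 OR lang <> 'ja' → 44
review_id=601: length < 1096 OR lang <> 'ja' → 44
review_id=602: length < 455 → 15
review_id=603: length < 916 → 24
review_id=604: length < 1096 OR lang <> 'ja' → 46
review_id=605: length < 455 → 6
review_id=606: length < 1096 OR lang <> 'ja' → 48
review_id=607: length < 1096 OR lang <> 'ja' → 47
review_id=608: length < 1096 OR lang <> 'ja' → 45

44, 44, 15, 24, 46, 6, 48, 47, 45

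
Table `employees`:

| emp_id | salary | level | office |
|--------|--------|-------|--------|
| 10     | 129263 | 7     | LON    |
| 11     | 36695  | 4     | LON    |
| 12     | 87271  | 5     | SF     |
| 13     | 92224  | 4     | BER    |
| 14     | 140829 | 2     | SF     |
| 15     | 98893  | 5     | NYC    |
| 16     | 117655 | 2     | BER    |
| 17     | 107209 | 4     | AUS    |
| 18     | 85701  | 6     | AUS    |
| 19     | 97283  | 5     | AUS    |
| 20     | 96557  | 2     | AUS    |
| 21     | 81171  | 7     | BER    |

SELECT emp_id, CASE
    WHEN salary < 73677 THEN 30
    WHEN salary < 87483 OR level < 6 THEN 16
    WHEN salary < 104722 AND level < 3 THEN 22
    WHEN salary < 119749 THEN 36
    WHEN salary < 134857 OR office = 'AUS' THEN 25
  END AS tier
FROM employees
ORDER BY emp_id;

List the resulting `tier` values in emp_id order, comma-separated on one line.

emp_id=10: salary < 134857 OR office = 'AUS' → 25
emp_id=11: salary < 73677 → 30
emp_id=12: salary < 87483 OR level < 6 → 16
emp_id=13: salary < 87483 OR level < 6 → 16
emp_id=14: salary < 87483 OR level < 6 → 16
emp_id=15: salary < 87483 OR level < 6 → 16
emp_id=16: salary < 87483 OR level < 6 → 16
emp_id=17: salary < 87483 OR level < 6 → 16
emp_id=18: salary < 87483 OR level < 6 → 16
emp_id=19: salary < 87483 OR level < 6 → 16
emp_id=20: salary < 87483 OR level < 6 → 16
emp_id=21: salary < 87483 OR level < 6 → 16

25, 30, 16, 16, 16, 16, 16, 16, 16, 16, 16, 16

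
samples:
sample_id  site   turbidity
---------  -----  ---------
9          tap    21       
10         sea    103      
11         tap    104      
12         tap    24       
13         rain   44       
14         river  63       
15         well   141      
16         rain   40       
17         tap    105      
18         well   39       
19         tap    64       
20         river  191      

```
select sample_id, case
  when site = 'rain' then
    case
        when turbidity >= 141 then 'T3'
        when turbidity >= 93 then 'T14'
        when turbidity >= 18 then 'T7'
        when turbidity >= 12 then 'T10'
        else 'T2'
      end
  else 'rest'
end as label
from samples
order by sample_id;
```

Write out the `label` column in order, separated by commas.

rest, rest, rest, rest, T7, rest, rest, T7, rest, rest, rest, rest

sample_id=9: site='tap' → outer ELSE → rest
sample_id=10: site='sea' → outer ELSE → rest
sample_id=11: site='tap' → outer ELSE → rest
sample_id=12: site='tap' → outer ELSE → rest
sample_id=13: site='rain' → inner[turbidity >= 18] → T7
sample_id=14: site='river' → outer ELSE → rest
sample_id=15: site='well' → outer ELSE → rest
sample_id=16: site='rain' → inner[turbidity >= 18] → T7
sample_id=17: site='tap' → outer ELSE → rest
sample_id=18: site='well' → outer ELSE → rest
sample_id=19: site='tap' → outer ELSE → rest
sample_id=20: site='river' → outer ELSE → rest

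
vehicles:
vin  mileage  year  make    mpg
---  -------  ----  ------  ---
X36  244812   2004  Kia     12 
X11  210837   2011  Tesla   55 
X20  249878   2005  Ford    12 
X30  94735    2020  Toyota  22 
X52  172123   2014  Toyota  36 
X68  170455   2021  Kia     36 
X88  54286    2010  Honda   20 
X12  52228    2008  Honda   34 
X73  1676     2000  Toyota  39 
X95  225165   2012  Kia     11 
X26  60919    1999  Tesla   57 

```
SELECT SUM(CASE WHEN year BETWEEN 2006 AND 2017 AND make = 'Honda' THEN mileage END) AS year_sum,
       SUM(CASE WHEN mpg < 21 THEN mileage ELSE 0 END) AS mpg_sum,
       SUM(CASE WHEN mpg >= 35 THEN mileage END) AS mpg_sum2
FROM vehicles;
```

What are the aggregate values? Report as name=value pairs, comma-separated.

year_sum=106514, mpg_sum=774141, mpg_sum2=616010

[year_sum: year BETWEEN 2006 AND 2017 AND make = 'Honda']
vin=X36: ✗
vin=X11: ✗
vin=X20: ✗
vin=X30: ✗
vin=X52: ✗
vin=X68: ✗
vin=X88: ✓ → 54286
vin=X12: ✓ → 52228
vin=X73: ✗
vin=X95: ✗
vin=X26: ✗
year_sum = 54286 + 52228 = 106514
—
[mpg_sum: mpg < 21]
vin=X36: ✓ → 244812
vin=X11: ✗
vin=X20: ✓ → 249878
vin=X30: ✗
vin=X52: ✗
vin=X68: ✗
vin=X88: ✓ → 54286
vin=X12: ✗
vin=X73: ✗
vin=X95: ✓ → 225165
vin=X26: ✗
mpg_sum = 244812 + 249878 + 54286 + 225165 = 774141
—
[mpg_sum2: mpg >= 35]
vin=X36: ✗
vin=X11: ✓ → 210837
vin=X20: ✗
vin=X30: ✗
vin=X52: ✓ → 172123
vin=X68: ✓ → 170455
vin=X88: ✗
vin=X12: ✗
vin=X73: ✓ → 1676
vin=X95: ✗
vin=X26: ✓ → 60919
mpg_sum2 = 210837 + 172123 + 170455 + 1676 + 60919 = 616010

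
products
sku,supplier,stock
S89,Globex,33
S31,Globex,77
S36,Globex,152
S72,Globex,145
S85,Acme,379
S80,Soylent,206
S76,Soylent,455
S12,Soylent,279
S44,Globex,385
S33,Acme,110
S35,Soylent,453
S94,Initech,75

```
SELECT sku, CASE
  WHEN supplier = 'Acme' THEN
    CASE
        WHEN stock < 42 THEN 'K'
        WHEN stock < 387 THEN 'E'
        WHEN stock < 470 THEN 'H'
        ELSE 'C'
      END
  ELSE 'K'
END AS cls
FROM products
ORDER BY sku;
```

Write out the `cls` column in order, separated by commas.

K, K, E, K, K, K, K, K, K, E, K, K

sku=S12: supplier='Soylent' → outer ELSE → K
sku=S31: supplier='Globex' → outer ELSE → K
sku=S33: supplier='Acme' → inner[stock < 387] → E
sku=S35: supplier='Soylent' → outer ELSE → K
sku=S36: supplier='Globex' → outer ELSE → K
sku=S44: supplier='Globex' → outer ELSE → K
sku=S72: supplier='Globex' → outer ELSE → K
sku=S76: supplier='Soylent' → outer ELSE → K
sku=S80: supplier='Soylent' → outer ELSE → K
sku=S85: supplier='Acme' → inner[stock < 387] → E
sku=S89: supplier='Globex' → outer ELSE → K
sku=S94: supplier='Initech' → outer ELSE → K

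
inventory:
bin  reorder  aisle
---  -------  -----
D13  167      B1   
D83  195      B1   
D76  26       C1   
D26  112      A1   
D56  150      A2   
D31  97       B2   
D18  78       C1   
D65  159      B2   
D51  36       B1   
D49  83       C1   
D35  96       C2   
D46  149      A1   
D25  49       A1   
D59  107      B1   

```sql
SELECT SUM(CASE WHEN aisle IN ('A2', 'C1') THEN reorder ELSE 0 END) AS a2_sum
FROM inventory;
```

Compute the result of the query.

bin=D13: ✗
bin=D83: ✗
bin=D76: ✓ → 26
bin=D26: ✗
bin=D56: ✓ → 150
bin=D31: ✗
bin=D18: ✓ → 78
bin=D65: ✗
bin=D51: ✗
bin=D49: ✓ → 83
bin=D35: ✗
bin=D46: ✗
bin=D25: ✗
bin=D59: ✗
a2_sum = 26 + 150 + 78 + 83 = 337

337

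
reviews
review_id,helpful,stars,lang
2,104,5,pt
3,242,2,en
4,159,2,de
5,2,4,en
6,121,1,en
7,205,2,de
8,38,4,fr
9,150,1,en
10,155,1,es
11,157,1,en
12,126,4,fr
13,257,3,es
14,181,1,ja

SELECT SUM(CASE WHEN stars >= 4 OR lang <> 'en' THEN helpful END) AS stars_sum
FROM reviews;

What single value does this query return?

review_id=2: ✓ → 104
review_id=3: ✗
review_id=4: ✓ → 159
review_id=5: ✓ → 2
review_id=6: ✗
review_id=7: ✓ → 205
review_id=8: ✓ → 38
review_id=9: ✗
review_id=10: ✓ → 155
review_id=11: ✗
review_id=12: ✓ → 126
review_id=13: ✓ → 257
review_id=14: ✓ → 181
stars_sum = 104 + 159 + 2 + 205 + 38 + 155 + 126 + 257 + 181 = 1227

1227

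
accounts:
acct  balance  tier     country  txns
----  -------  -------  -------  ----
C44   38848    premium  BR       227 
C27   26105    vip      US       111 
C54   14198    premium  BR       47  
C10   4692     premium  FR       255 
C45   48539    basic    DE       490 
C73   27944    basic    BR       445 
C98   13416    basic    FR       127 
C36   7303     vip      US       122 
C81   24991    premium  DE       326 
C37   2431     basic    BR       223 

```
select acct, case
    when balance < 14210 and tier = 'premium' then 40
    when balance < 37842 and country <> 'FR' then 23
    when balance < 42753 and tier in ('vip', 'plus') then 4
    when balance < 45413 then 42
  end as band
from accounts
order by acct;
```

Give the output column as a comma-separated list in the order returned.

40, 23, 23, 23, 42, NULL, 40, 23, 23, 42

acct=C10: balance < 14210 and tier = 'premium' → 40
acct=C27: balance < 37842 and country <> 'FR' → 23
acct=C36: balance < 37842 and country <> 'FR' → 23
acct=C37: balance < 37842 and country <> 'FR' → 23
acct=C44: balance < 45413 → 42
acct=C45: (no match → NULL) → NULL
acct=C54: balance < 14210 and tier = 'premium' → 40
acct=C73: balance < 37842 and country <> 'FR' → 23
acct=C81: balance < 37842 and country <> 'FR' → 23
acct=C98: balance < 45413 → 42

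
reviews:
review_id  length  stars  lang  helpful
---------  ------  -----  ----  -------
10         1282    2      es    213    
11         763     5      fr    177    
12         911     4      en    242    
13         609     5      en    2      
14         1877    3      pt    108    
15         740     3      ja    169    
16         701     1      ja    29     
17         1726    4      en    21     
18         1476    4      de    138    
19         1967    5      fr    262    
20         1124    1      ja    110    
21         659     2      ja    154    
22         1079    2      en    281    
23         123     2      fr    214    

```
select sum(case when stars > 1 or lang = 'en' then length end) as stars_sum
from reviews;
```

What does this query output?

review_id=10: ✓ → 1282
review_id=11: ✓ → 763
review_id=12: ✓ → 911
review_id=13: ✓ → 609
review_id=14: ✓ → 1877
review_id=15: ✓ → 740
review_id=16: ✗
review_id=17: ✓ → 1726
review_id=18: ✓ → 1476
review_id=19: ✓ → 1967
review_id=20: ✗
review_id=21: ✓ → 659
review_id=22: ✓ → 1079
review_id=23: ✓ → 123
stars_sum = 1282 + 763 + 911 + 609 + 1877 + 740 + 1726 + 1476 + 1967 + 659 + 1079 + 123 = 13212

13212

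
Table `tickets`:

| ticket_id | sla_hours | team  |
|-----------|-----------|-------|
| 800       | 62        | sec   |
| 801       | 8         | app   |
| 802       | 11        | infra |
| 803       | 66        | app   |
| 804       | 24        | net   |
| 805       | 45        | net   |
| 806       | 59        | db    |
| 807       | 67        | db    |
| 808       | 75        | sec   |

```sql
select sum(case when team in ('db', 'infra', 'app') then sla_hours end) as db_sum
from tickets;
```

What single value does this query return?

211

ticket_id=800: ✗
ticket_id=801: ✓ → 8
ticket_id=802: ✓ → 11
ticket_id=803: ✓ → 66
ticket_id=804: ✗
ticket_id=805: ✗
ticket_id=806: ✓ → 59
ticket_id=807: ✓ → 67
ticket_id=808: ✗
db_sum = 8 + 11 + 66 + 59 + 67 = 211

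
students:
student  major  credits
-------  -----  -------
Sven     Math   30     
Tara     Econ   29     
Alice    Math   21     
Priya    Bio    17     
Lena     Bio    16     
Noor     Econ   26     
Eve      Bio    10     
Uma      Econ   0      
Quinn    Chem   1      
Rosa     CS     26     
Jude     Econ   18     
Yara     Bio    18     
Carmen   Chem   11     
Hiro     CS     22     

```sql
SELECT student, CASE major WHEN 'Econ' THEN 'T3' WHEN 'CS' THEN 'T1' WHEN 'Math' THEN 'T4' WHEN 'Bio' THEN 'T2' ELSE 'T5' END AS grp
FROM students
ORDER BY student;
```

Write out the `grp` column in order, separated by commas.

student=Alice: major='Math' → T4
student=Carmen: ELSE → T5
student=Eve: major='Bio' → T2
student=Hiro: major='CS' → T1
student=Jude: major='Econ' → T3
student=Lena: major='Bio' → T2
student=Noor: major='Econ' → T3
student=Priya: major='Bio' → T2
student=Quinn: ELSE → T5
student=Rosa: major='CS' → T1
student=Sven: major='Math' → T4
student=Tara: major='Econ' → T3
student=Uma: major='Econ' → T3
student=Yara: major='Bio' → T2

T4, T5, T2, T1, T3, T2, T3, T2, T5, T1, T4, T3, T3, T2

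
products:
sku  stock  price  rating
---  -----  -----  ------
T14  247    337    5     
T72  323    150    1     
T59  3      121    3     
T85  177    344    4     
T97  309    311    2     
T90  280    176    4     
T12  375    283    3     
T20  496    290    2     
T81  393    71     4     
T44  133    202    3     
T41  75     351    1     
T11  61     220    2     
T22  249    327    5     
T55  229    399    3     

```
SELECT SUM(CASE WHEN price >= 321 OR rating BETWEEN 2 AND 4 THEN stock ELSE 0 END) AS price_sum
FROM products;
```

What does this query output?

sku=T14: ✓ → 247
sku=T72: ✗
sku=T59: ✓ → 3
sku=T85: ✓ → 177
sku=T97: ✓ → 309
sku=T90: ✓ → 280
sku=T12: ✓ → 375
sku=T20: ✓ → 496
sku=T81: ✓ → 393
sku=T44: ✓ → 133
sku=T41: ✓ → 75
sku=T11: ✓ → 61
sku=T22: ✓ → 249
sku=T55: ✓ → 229
price_sum = 247 + 3 + 177 + 309 + 280 + 375 + 496 + 393 + 133 + 75 + 61 + 249 + 229 = 3027

3027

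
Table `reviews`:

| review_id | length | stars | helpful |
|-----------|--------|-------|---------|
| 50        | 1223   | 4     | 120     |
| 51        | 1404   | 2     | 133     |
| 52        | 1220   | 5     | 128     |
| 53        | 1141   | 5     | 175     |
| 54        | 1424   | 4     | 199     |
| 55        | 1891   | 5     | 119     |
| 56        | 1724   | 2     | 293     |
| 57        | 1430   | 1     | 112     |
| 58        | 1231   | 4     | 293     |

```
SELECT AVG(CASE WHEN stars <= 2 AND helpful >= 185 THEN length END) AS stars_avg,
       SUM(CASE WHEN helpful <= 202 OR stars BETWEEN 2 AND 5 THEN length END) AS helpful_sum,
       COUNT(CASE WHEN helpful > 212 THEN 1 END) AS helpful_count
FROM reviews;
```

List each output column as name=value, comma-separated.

[stars_avg: stars <= 2 AND helpful >= 185]
review_id=50: ✗
review_id=51: ✗
review_id=52: ✗
review_id=53: ✗
review_id=54: ✗
review_id=55: ✗
review_id=56: ✓ → 1724
review_id=57: ✗
review_id=58: ✗
stars_avg = 1724
—
[helpful_sum: helpful <= 202 OR stars BETWEEN 2 AND 5]
review_id=50: ✓ → 1223
review_id=51: ✓ → 1404
review_id=52: ✓ → 1220
review_id=53: ✓ → 1141
review_id=54: ✓ → 1424
review_id=55: ✓ → 1891
review_id=56: ✓ → 1724
review_id=57: ✓ → 1430
review_id=58: ✓ → 1231
helpful_sum = 1223 + 1404 + 1220 + 1141 + 1424 + 1891 + 1724 + 1430 + 1231 = 12688
—
[helpful_count: helpful > 212]
review_id=50: ✗
review_id=51: ✗
review_id=52: ✗
review_id=53: ✗
review_id=54: ✗
review_id=55: ✗
review_id=56: ✓ → 1
review_id=57: ✗
review_id=58: ✓ → 1
helpful_count = COUNT(1, 1) = 2

stars_avg=1724, helpful_sum=12688, helpful_count=2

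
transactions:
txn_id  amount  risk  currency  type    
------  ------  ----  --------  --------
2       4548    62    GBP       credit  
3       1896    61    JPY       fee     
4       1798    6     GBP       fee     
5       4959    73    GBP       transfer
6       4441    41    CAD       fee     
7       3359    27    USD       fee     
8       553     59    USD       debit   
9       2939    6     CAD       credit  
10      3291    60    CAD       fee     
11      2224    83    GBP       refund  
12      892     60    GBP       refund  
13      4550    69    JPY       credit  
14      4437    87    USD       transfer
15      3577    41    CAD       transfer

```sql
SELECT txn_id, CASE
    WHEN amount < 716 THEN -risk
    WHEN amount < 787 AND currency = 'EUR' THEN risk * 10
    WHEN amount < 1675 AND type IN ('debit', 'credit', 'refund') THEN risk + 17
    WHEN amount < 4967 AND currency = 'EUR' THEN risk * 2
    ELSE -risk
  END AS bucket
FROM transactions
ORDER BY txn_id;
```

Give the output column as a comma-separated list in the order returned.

-62, -61, -6, -73, -41, -27, -59, -6, -60, -83, 77, -69, -87, -41

txn_id=2: ELSE → -62
txn_id=3: ELSE → -61
txn_id=4: ELSE → -6
txn_id=5: ELSE → -73
txn_id=6: ELSE → -41
txn_id=7: ELSE → -27
txn_id=8: amount < 716 → -59
txn_id=9: ELSE → -6
txn_id=10: ELSE → -60
txn_id=11: ELSE → -83
txn_id=12: amount < 1675 AND type IN ('debit', 'credit', 'refund') → 77
txn_id=13: ELSE → -69
txn_id=14: ELSE → -87
txn_id=15: ELSE → -41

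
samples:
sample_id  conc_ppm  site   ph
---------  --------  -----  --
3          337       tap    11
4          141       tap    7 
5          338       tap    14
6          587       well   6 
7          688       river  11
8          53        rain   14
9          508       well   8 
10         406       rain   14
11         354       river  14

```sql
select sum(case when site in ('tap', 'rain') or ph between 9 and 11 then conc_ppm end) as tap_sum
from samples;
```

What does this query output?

1963

sample_id=3: ✓ → 337
sample_id=4: ✓ → 141
sample_id=5: ✓ → 338
sample_id=6: ✗
sample_id=7: ✓ → 688
sample_id=8: ✓ → 53
sample_id=9: ✗
sample_id=10: ✓ → 406
sample_id=11: ✗
tap_sum = 337 + 141 + 338 + 688 + 53 + 406 = 1963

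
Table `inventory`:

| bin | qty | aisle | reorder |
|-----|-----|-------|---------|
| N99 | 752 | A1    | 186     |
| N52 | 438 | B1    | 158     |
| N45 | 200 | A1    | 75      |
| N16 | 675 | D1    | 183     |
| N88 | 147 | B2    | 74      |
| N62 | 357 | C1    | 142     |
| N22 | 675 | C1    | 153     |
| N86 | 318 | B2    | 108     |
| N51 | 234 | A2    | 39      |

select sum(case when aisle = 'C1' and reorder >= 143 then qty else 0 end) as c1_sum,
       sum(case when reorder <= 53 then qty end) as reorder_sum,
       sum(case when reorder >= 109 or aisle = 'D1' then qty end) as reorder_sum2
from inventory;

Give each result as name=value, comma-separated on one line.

c1_sum=675, reorder_sum=234, reorder_sum2=2897

[c1_sum: aisle = 'C1' and reorder >= 143]
bin=N99: ✗
bin=N52: ✗
bin=N45: ✗
bin=N16: ✗
bin=N88: ✗
bin=N62: ✗
bin=N22: ✓ → 675
bin=N86: ✗
bin=N51: ✗
c1_sum = 675
—
[reorder_sum: reorder <= 53]
bin=N99: ✗
bin=N52: ✗
bin=N45: ✗
bin=N16: ✗
bin=N88: ✗
bin=N62: ✗
bin=N22: ✗
bin=N86: ✗
bin=N51: ✓ → 234
reorder_sum = 234
—
[reorder_sum2: reorder >= 109 or aisle = 'D1']
bin=N99: ✓ → 752
bin=N52: ✓ → 438
bin=N45: ✗
bin=N16: ✓ → 675
bin=N88: ✗
bin=N62: ✓ → 357
bin=N22: ✓ → 675
bin=N86: ✗
bin=N51: ✗
reorder_sum2 = 752 + 438 + 675 + 357 + 675 = 2897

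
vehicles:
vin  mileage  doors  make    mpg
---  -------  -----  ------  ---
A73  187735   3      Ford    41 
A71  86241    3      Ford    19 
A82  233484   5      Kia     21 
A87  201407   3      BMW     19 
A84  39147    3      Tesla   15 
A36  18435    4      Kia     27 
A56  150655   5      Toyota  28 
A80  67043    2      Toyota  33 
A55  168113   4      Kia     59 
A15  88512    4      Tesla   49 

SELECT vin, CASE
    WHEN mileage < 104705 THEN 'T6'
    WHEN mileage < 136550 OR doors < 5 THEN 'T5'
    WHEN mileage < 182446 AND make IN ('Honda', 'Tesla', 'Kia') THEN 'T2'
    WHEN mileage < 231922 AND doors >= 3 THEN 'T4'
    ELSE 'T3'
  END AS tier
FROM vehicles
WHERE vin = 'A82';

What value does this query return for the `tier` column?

T3

vin = A82: mileage=233484, doors=5, make=Kia, mpg=21.
mileage < 104705 → false
mileage < 136550 OR doors < 5 → false
mileage < 182446 AND make IN ('Honda', 'Tesla', 'Kia') → false
mileage < 231922 AND doors >= 3 → false
No prior WHEN matched → ELSE → T3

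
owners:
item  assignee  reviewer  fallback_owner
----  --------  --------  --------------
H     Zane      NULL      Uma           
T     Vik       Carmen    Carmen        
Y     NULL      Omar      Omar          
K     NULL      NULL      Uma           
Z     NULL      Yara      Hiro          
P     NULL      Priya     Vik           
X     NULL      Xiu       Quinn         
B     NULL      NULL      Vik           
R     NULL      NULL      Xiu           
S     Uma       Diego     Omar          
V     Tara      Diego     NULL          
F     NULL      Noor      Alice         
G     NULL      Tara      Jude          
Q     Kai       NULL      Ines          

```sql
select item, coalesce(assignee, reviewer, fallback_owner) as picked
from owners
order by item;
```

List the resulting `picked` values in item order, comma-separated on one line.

item=B: assignee=NULL, reviewer=NULL, fallback_owner=Vik → Vik
item=F: assignee=NULL, reviewer=Noor → Noor
item=G: assignee=NULL, reviewer=Tara → Tara
item=H: assignee=Zane → Zane
item=K: assignee=NULL, reviewer=NULL, fallback_owner=Uma → Uma
item=P: assignee=NULL, reviewer=Priya → Priya
item=Q: assignee=Kai → Kai
item=R: assignee=NULL, reviewer=NULL, fallback_owner=Xiu → Xiu
item=S: assignee=Uma → Uma
item=T: assignee=Vik → Vik
item=V: assignee=Tara → Tara
item=X: assignee=NULL, reviewer=Xiu → Xiu
item=Y: assignee=NULL, reviewer=Omar → Omar
item=Z: assignee=NULL, reviewer=Yara → Yara

Vik, Noor, Tara, Zane, Uma, Priya, Kai, Xiu, Uma, Vik, Tara, Xiu, Omar, Yara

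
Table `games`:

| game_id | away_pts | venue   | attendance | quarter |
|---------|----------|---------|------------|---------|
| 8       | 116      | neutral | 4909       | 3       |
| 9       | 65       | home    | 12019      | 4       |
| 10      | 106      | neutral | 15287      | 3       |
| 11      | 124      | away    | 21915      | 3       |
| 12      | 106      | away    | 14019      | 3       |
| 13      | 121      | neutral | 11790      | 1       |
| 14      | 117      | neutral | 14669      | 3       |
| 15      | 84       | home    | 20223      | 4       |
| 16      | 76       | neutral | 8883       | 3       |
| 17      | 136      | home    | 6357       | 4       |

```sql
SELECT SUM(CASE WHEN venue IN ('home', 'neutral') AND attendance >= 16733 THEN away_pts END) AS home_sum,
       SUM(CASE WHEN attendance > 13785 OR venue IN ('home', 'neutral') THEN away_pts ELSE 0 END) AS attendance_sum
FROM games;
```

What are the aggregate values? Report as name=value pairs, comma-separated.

[home_sum: venue IN ('home', 'neutral') AND attendance >= 16733]
game_id=8: ✗
game_id=9: ✗
game_id=10: ✗
game_id=11: ✗
game_id=12: ✗
game_id=13: ✗
game_id=14: ✗
game_id=15: ✓ → 84
game_id=16: ✗
game_id=17: ✗
home_sum = 84
—
[attendance_sum: attendance > 13785 OR venue IN ('home', 'neutral')]
game_id=8: ✓ → 116
game_id=9: ✓ → 65
game_id=10: ✓ → 106
game_id=11: ✓ → 124
game_id=12: ✓ → 106
game_id=13: ✓ → 121
game_id=14: ✓ → 117
game_id=15: ✓ → 84
game_id=16: ✓ → 76
game_id=17: ✓ → 136
attendance_sum = 116 + 65 + 106 + 124 + 106 + 121 + 117 + 84 + 76 + 136 = 1051

home_sum=84, attendance_sum=1051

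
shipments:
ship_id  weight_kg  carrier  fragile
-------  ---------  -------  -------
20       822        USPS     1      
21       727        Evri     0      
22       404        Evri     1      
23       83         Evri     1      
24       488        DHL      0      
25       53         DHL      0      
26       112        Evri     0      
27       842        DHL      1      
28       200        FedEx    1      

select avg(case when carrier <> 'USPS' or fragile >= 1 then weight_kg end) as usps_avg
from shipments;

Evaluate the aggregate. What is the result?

414.5555555556

ship_id=20: ✓ → 822
ship_id=21: ✓ → 727
ship_id=22: ✓ → 404
ship_id=23: ✓ → 83
ship_id=24: ✓ → 488
ship_id=25: ✓ → 53
ship_id=26: ✓ → 112
ship_id=27: ✓ → 842
ship_id=28: ✓ → 200
usps_avg = (822 + 727 + 404 + 83 + 488 + 53 + 112 + 842 + 200) / 9 = 414.5555555556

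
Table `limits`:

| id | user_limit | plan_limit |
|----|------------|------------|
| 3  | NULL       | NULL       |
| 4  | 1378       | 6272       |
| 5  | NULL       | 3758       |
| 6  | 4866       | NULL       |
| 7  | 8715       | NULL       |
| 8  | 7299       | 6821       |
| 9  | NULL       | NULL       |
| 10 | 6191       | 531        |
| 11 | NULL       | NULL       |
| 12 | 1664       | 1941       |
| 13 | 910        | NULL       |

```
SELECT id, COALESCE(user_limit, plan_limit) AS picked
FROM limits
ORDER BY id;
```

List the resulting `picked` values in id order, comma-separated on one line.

NULL, 1378, 3758, 4866, 8715, 7299, NULL, 6191, NULL, 1664, 910

id=3: user_limit=NULL, plan_limit=NULL (all NULL) → NULL
id=4: user_limit=1378 → 1378
id=5: user_limit=NULL, plan_limit=3758 → 3758
id=6: user_limit=4866 → 4866
id=7: user_limit=8715 → 8715
id=8: user_limit=7299 → 7299
id=9: user_limit=NULL, plan_limit=NULL (all NULL) → NULL
id=10: user_limit=6191 → 6191
id=11: user_limit=NULL, plan_limit=NULL (all NULL) → NULL
id=12: user_limit=1664 → 1664
id=13: user_limit=910 → 910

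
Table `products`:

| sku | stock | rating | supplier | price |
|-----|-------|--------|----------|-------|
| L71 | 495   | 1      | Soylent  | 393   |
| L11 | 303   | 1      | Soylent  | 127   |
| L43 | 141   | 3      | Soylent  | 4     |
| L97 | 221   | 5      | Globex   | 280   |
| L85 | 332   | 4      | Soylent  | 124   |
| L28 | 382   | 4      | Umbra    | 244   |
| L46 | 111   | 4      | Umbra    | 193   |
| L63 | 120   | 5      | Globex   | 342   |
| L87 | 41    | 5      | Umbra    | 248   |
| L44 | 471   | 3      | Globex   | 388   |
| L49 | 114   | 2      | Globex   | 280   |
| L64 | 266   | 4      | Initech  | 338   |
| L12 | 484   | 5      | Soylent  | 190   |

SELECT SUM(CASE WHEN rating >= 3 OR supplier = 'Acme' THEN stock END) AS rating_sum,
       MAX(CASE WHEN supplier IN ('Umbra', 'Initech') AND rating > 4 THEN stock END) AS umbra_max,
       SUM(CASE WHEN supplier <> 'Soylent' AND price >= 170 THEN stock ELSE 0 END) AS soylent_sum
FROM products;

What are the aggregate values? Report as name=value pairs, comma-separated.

rating_sum=2569, umbra_max=41, soylent_sum=1726

[rating_sum: rating >= 3 OR supplier = 'Acme']
sku=L71: ✗
sku=L11: ✗
sku=L43: ✓ → 141
sku=L97: ✓ → 221
sku=L85: ✓ → 332
sku=L28: ✓ → 382
sku=L46: ✓ → 111
sku=L63: ✓ → 120
sku=L87: ✓ → 41
sku=L44: ✓ → 471
sku=L49: ✗
sku=L64: ✓ → 266
sku=L12: ✓ → 484
rating_sum = 141 + 221 + 332 + 382 + 111 + 120 + 41 + 471 + 266 + 484 = 2569
—
[umbra_max: supplier IN ('Umbra', 'Initech') AND rating > 4]
sku=L71: ✗
sku=L11: ✗
sku=L43: ✗
sku=L97: ✗
sku=L85: ✗
sku=L28: ✗
sku=L46: ✗
sku=L63: ✗
sku=L87: ✓ → 41
sku=L44: ✗
sku=L49: ✗
sku=L64: ✗
sku=L12: ✗
umbra_max = MAX(41) = 41
—
[soylent_sum: supplier <> 'Soylent' AND price >= 170]
sku=L71: ✗
sku=L11: ✗
sku=L43: ✗
sku=L97: ✓ → 221
sku=L85: ✗
sku=L28: ✓ → 382
sku=L46: ✓ → 111
sku=L63: ✓ → 120
sku=L87: ✓ → 41
sku=L44: ✓ → 471
sku=L49: ✓ → 114
sku=L64: ✓ → 266
sku=L12: ✗
soylent_sum = 221 + 382 + 111 + 120 + 41 + 471 + 114 + 266 = 1726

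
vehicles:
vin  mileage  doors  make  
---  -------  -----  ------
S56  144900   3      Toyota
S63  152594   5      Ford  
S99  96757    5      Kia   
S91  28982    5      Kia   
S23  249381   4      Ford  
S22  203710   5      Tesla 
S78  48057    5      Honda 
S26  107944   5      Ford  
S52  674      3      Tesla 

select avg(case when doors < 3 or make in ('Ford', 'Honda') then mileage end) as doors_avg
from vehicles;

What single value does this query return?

139494

vin=S56: ✗
vin=S63: ✓ → 152594
vin=S99: ✗
vin=S91: ✗
vin=S23: ✓ → 249381
vin=S22: ✗
vin=S78: ✓ → 48057
vin=S26: ✓ → 107944
vin=S52: ✗
doors_avg = (152594 + 249381 + 48057 + 107944) / 4 = 139494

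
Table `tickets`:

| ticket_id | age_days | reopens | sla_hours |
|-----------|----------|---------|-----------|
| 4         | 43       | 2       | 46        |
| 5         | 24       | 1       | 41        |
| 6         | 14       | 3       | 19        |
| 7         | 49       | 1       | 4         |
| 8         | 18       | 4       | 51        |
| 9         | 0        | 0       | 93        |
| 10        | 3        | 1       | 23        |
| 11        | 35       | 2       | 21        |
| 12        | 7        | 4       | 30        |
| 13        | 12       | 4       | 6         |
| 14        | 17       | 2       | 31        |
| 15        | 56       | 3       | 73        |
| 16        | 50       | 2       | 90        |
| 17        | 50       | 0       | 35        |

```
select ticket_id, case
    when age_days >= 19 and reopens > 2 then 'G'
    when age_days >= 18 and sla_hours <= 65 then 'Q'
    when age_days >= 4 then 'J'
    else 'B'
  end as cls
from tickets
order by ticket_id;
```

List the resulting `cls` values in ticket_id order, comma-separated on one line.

Q, Q, J, Q, Q, B, B, Q, J, J, J, G, J, Q

ticket_id=4: age_days >= 18 and sla_hours <= 65 → Q
ticket_id=5: age_days >= 18 and sla_hours <= 65 → Q
ticket_id=6: age_days >= 4 → J
ticket_id=7: age_days >= 18 and sla_hours <= 65 → Q
ticket_id=8: age_days >= 18 and sla_hours <= 65 → Q
ticket_id=9: ELSE → B
ticket_id=10: ELSE → B
ticket_id=11: age_days >= 18 and sla_hours <= 65 → Q
ticket_id=12: age_days >= 4 → J
ticket_id=13: age_days >= 4 → J
ticket_id=14: age_days >= 4 → J
ticket_id=15: age_days >= 19 and reopens > 2 → G
ticket_id=16: age_days >= 4 → J
ticket_id=17: age_days >= 18 and sla_hours <= 65 → Q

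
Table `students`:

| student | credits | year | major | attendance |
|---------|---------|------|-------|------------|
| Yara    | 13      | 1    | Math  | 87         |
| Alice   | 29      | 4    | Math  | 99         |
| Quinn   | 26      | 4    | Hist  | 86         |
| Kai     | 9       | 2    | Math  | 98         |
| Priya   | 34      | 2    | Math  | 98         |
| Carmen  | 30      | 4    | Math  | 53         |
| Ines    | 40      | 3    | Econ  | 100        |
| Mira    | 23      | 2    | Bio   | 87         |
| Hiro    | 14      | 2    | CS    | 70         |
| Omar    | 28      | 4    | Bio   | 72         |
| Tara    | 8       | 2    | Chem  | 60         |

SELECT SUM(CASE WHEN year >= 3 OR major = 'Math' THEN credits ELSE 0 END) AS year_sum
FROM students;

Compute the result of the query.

209

student=Yara: ✓ → 13
student=Alice: ✓ → 29
student=Quinn: ✓ → 26
student=Kai: ✓ → 9
student=Priya: ✓ → 34
student=Carmen: ✓ → 30
student=Ines: ✓ → 40
student=Mira: ✗
student=Hiro: ✗
student=Omar: ✓ → 28
student=Tara: ✗
year_sum = 13 + 29 + 26 + 9 + 34 + 30 + 40 + 28 = 209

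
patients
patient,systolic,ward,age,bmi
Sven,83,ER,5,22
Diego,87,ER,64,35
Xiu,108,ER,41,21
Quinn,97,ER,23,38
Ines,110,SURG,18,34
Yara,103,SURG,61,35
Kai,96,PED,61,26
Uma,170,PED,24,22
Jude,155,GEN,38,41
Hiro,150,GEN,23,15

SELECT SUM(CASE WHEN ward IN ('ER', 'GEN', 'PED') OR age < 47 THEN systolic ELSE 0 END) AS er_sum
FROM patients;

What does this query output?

1056

patient=Sven: ✓ → 83
patient=Diego: ✓ → 87
patient=Xiu: ✓ → 108
patient=Quinn: ✓ → 97
patient=Ines: ✓ → 110
patient=Yara: ✗
patient=Kai: ✓ → 96
patient=Uma: ✓ → 170
patient=Jude: ✓ → 155
patient=Hiro: ✓ → 150
er_sum = 83 + 87 + 108 + 97 + 110 + 96 + 170 + 155 + 150 = 1056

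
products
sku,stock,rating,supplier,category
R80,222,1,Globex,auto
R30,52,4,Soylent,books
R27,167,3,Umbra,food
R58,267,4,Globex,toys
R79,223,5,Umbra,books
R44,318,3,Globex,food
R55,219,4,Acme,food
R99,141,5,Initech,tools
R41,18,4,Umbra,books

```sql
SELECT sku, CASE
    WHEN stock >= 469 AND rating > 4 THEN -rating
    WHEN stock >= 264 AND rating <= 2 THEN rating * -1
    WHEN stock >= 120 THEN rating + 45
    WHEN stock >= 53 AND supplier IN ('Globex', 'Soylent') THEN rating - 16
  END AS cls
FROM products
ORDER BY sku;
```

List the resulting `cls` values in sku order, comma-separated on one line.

48, NULL, NULL, 48, 49, 49, 50, 46, 50

sku=R27: stock >= 120 → 48
sku=R30: (no match → NULL) → NULL
sku=R41: (no match → NULL) → NULL
sku=R44: stock >= 120 → 48
sku=R55: stock >= 120 → 49
sku=R58: stock >= 120 → 49
sku=R79: stock >= 120 → 50
sku=R80: stock >= 120 → 46
sku=R99: stock >= 120 → 50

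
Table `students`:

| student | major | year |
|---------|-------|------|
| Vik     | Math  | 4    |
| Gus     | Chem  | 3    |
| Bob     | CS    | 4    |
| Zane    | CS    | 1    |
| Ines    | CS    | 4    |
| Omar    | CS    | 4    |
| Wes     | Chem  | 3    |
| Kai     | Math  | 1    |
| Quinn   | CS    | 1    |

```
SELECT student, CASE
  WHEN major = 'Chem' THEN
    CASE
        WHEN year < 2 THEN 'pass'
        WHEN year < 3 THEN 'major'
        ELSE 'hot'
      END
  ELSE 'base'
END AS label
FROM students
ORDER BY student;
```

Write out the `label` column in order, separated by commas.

student=Bob: major='CS' → outer ELSE → base
student=Gus: major='Chem' → inner[ELSE] → hot
student=Ines: major='CS' → outer ELSE → base
student=Kai: major='Math' → outer ELSE → base
student=Omar: major='CS' → outer ELSE → base
student=Quinn: major='CS' → outer ELSE → base
student=Vik: major='Math' → outer ELSE → base
student=Wes: major='Chem' → inner[ELSE] → hot
student=Zane: major='CS' → outer ELSE → base

base, hot, base, base, base, base, base, hot, base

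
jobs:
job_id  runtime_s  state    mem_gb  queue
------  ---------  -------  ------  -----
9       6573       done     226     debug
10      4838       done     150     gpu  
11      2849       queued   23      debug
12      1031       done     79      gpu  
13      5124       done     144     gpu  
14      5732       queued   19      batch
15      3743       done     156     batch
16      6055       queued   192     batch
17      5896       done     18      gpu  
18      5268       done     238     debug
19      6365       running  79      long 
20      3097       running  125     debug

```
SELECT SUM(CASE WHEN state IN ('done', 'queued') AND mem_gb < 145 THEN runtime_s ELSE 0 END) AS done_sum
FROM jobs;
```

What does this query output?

20632

job_id=9: ✗
job_id=10: ✗
job_id=11: ✓ → 2849
job_id=12: ✓ → 1031
job_id=13: ✓ → 5124
job_id=14: ✓ → 5732
job_id=15: ✗
job_id=16: ✗
job_id=17: ✓ → 5896
job_id=18: ✗
job_id=19: ✗
job_id=20: ✗
done_sum = 2849 + 1031 + 5124 + 5732 + 5896 = 20632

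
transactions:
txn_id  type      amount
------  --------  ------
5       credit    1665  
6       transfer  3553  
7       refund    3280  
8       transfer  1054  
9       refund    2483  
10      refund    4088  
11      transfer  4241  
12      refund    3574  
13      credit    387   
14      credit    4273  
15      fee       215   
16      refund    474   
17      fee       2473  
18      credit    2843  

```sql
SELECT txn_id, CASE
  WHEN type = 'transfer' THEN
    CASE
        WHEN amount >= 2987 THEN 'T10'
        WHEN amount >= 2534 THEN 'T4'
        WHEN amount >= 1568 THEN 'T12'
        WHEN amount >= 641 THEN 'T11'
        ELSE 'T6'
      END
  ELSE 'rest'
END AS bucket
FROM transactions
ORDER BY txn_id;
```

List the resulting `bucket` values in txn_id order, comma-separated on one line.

rest, T10, rest, T11, rest, rest, T10, rest, rest, rest, rest, rest, rest, rest

txn_id=5: type='credit' → outer ELSE → rest
txn_id=6: type='transfer' → inner[amount >= 2987] → T10
txn_id=7: type='refund' → outer ELSE → rest
txn_id=8: type='transfer' → inner[amount >= 641] → T11
txn_id=9: type='refund' → outer ELSE → rest
txn_id=10: type='refund' → outer ELSE → rest
txn_id=11: type='transfer' → inner[amount >= 2987] → T10
txn_id=12: type='refund' → outer ELSE → rest
txn_id=13: type='credit' → outer ELSE → rest
txn_id=14: type='credit' → outer ELSE → rest
txn_id=15: type='fee' → outer ELSE → rest
txn_id=16: type='refund' → outer ELSE → rest
txn_id=17: type='fee' → outer ELSE → rest
txn_id=18: type='credit' → outer ELSE → rest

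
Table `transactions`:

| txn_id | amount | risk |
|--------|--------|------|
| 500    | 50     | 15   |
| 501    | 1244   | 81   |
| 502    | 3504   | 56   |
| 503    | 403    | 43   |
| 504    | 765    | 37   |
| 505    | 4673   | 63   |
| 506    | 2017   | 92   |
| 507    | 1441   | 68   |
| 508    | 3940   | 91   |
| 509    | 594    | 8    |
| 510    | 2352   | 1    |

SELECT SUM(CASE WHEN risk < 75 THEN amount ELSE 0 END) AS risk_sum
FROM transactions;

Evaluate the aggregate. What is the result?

txn_id=500: ✓ → 50
txn_id=501: ✗
txn_id=502: ✓ → 3504
txn_id=503: ✓ → 403
txn_id=504: ✓ → 765
txn_id=505: ✓ → 4673
txn_id=506: ✗
txn_id=507: ✓ → 1441
txn_id=508: ✗
txn_id=509: ✓ → 594
txn_id=510: ✓ → 2352
risk_sum = 50 + 3504 + 403 + 765 + 4673 + 1441 + 594 + 2352 = 13782

13782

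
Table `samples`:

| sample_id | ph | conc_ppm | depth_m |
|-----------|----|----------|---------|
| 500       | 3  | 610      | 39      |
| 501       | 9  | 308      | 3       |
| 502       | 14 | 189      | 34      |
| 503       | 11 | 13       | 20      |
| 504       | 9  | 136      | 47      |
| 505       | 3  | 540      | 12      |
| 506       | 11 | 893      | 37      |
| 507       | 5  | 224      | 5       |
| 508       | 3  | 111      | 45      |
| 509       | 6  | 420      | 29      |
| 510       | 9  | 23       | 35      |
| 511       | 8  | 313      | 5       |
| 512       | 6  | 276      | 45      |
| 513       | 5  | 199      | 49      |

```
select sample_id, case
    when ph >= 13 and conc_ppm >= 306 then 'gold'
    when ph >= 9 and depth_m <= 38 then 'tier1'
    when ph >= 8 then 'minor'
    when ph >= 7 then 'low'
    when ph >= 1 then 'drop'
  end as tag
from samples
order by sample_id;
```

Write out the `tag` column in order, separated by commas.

sample_id=500: ph >= 1 → drop
sample_id=501: ph >= 9 and depth_m <= 38 → tier1
sample_id=502: ph >= 9 and depth_m <= 38 → tier1
sample_id=503: ph >= 9 and depth_m <= 38 → tier1
sample_id=504: ph >= 8 → minor
sample_id=505: ph >= 1 → drop
sample_id=506: ph >= 9 and depth_m <= 38 → tier1
sample_id=507: ph >= 1 → drop
sample_id=508: ph >= 1 → drop
sample_id=509: ph >= 1 → drop
sample_id=510: ph >= 9 and depth_m <= 38 → tier1
sample_id=511: ph >= 8 → minor
sample_id=512: ph >= 1 → drop
sample_id=513: ph >= 1 → drop

drop, tier1, tier1, tier1, minor, drop, tier1, drop, drop, drop, tier1, minor, drop, drop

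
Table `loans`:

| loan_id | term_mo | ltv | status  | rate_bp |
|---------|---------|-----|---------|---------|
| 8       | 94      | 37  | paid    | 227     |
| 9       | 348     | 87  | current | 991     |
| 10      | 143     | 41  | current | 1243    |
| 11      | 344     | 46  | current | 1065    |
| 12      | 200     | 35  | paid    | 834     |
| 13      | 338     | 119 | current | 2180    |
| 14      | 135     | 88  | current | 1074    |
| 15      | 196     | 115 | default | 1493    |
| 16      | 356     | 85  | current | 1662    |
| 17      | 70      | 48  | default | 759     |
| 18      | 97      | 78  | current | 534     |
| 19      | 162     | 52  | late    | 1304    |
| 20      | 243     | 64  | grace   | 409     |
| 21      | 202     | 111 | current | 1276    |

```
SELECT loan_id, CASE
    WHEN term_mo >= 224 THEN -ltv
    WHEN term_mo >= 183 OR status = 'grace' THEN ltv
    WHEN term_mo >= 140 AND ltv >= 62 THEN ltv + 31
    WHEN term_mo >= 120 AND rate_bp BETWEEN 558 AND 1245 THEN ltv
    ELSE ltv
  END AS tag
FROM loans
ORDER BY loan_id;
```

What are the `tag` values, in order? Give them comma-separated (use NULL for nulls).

loan_id=8: ELSE → 37
loan_id=9: term_mo >= 224 → -87
loan_id=10: term_mo >= 120 AND rate_bp BETWEEN 558 AND 1245 → 41
loan_id=11: term_mo >= 224 → -46
loan_id=12: term_mo >= 183 OR status = 'grace' → 35
loan_id=13: term_mo >= 224 → -119
loan_id=14: term_mo >= 120 AND rate_bp BETWEEN 558 AND 1245 → 88
loan_id=15: term_mo >= 183 OR status = 'grace' → 115
loan_id=16: term_mo >= 224 → -85
loan_id=17: ELSE → 48
loan_id=18: ELSE → 78
loan_id=19: ELSE → 52
loan_id=20: term_mo >= 224 → -64
loan_id=21: term_mo >= 183 OR status = 'grace' → 111

37, -87, 41, -46, 35, -119, 88, 115, -85, 48, 78, 52, -64, 111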